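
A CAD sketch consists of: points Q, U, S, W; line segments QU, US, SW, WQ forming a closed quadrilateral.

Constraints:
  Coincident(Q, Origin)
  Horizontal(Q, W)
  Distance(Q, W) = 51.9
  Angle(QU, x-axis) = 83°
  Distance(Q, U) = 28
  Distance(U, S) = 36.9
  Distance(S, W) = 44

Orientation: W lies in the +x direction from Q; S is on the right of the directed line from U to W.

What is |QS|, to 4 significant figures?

12.37

Checks: |US| = 36.90 ✓; |SW| = 44.00 ✓.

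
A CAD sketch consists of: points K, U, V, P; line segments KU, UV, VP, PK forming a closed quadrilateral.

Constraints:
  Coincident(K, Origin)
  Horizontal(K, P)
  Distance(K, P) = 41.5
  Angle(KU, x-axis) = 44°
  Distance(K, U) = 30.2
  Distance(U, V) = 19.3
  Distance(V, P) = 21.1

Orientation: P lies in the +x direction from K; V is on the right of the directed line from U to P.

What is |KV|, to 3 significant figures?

20.5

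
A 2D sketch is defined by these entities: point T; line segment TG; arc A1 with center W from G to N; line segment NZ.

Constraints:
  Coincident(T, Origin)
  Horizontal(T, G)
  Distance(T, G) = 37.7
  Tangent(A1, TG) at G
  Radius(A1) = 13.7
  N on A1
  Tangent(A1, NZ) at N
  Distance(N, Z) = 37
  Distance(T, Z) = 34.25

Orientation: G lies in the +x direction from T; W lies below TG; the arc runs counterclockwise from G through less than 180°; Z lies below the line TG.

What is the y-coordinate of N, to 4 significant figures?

-5.140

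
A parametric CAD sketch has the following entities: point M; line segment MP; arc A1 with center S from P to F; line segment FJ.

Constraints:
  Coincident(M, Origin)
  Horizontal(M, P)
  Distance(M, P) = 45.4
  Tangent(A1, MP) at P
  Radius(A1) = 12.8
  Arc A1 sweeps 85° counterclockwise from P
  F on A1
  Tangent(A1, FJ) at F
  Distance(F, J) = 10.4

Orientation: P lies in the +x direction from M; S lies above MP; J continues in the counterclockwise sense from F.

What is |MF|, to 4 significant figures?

59.31

M is at the origin; MP is horizontal with |MP| = 45.4 and P on the +x side, so P = (45.40, 0.000). A1 meets MP tangentially, so SP is at right angles to MP, so S = P + (0, 12.8) = (45.40, 12.80). On A1, P sits at bearing -90° from S; an 85° counterclockwise sweep puts F at bearing -5°, so F = S + 12.8·(cos -5°, sin -5°) = (58.15, 11.68). Then |MF| = |F − M| = 59.31.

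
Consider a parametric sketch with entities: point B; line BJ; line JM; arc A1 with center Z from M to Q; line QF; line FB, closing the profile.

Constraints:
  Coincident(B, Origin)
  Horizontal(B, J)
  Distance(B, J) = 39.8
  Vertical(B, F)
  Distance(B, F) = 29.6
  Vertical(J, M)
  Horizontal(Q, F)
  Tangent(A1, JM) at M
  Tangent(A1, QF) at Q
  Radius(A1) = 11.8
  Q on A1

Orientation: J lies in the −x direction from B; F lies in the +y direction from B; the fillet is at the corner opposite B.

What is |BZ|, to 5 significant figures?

33.179

BF is vertical with |BF| = 29.6 and F on the +y side, so F = (0.0000, 29.600). The virtual corner opposite B is at (-39.800, 29.600). Since A1 is tangent to JM there, ZM ⟂ JM and since A1 is tangent to QF there, ZQ ⟂ QF, with radius 11.8, so the center Z sits 11.8 in from both sides at Z = (-28.000, 17.800). Then |BZ| = |Z − B| = 33.179.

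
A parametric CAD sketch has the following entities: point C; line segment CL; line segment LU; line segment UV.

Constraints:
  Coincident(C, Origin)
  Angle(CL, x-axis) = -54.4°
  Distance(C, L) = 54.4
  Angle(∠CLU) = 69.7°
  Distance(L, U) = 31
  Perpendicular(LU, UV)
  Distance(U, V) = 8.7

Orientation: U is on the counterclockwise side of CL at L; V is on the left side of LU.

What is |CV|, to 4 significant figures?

44.02

∠CLU = 69.7°, so LU runs at -54.4° + (180° − 69.7°) = 55.90° from the x-axis; with |LU| = 31.0, U = L + 31.0·(cos 55.90°, sin 55.90°) = (49.05, -18.56). The perpendicularity gives UV at right angles to LU; with |UV| = 8.7 on the left of LU, V = U + 8.7·(-0.8281, 0.5606) = (41.84, -13.69). Then |CV| = |V − C| = 44.02.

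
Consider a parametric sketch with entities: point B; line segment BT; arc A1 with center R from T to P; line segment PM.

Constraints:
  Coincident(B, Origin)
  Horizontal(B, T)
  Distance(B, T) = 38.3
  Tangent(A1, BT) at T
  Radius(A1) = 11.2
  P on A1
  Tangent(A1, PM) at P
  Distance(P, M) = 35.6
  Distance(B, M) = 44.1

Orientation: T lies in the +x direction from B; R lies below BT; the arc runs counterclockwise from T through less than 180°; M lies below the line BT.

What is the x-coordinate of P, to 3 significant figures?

27.7

B is at the origin; BT is horizontal with |BT| = 38.3 and T on the +x side, so T = (38.3, 0.00). A1 meets BT tangentially, so RT is at right angles to BT, so R = T + (0, -11.2) = (38.3, -11.2). Since RP ⟂ PM (tangency), |RM| = √(11.2² + 35.6²) = 37.3 regardless of where P sits on A1. So M lies on both circle(B, 44.1) and circle(R, 37.3); the below-BT intersection is M = (16.0, -41.1). P is the foot of the tangent from M: P = (27.7, -7.50).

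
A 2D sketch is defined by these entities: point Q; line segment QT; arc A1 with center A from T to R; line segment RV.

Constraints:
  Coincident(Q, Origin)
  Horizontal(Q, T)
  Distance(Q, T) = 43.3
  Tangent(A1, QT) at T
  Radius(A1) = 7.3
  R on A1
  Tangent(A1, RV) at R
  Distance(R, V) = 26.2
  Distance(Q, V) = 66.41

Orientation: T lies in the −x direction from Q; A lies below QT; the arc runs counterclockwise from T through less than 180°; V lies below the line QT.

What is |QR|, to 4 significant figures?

50.29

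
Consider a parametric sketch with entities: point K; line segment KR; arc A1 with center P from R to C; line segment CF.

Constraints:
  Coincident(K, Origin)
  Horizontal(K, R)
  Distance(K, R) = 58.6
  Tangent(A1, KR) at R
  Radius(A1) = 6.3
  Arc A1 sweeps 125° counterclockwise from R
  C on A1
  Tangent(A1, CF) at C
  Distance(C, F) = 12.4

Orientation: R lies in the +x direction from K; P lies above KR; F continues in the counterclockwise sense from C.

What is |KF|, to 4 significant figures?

60.10

K is at the origin; KR is horizontal with |KR| = 58.6 and R on the +x side, so R = (58.60, 0.000). Since A1 is tangent to KR there, PR ⟂ KR, so P = R + (0, 6.3) = (58.60, 6.300). On A1, R sits at bearing -90° from P; a 125° counterclockwise sweep puts C at bearing 35°, so C = P + 6.3·(cos 35°, sin 35°) = (63.76, 9.914). A1 meets CF tangentially, so PC is at right angles to CF, so CF runs along (−sin 35°, cos 35°); with |CF| = 12.4, F = (56.65, 20.07). Then |KF| = |F − K| = 60.10.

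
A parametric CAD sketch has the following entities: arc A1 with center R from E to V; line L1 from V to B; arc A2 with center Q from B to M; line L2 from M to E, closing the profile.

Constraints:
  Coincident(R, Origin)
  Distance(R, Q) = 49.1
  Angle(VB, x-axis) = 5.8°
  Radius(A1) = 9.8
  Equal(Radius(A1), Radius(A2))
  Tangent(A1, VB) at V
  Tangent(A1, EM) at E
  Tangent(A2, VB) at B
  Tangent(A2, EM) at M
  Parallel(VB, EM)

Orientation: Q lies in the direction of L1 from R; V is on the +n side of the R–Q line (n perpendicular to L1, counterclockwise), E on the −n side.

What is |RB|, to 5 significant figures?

50.068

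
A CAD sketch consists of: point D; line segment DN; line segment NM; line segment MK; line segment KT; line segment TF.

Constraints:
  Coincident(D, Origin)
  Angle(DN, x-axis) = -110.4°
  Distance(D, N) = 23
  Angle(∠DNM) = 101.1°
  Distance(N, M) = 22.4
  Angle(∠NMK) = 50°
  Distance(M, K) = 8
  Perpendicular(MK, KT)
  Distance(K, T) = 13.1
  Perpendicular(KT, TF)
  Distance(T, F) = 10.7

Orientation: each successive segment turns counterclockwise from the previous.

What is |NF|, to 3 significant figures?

17.6

MK is perpendicular to KT, so KT runs at -172°; with |KT| = 13.1, T = (-3.06, -27.3). KT ⟂ TF, so TF runs at -81.5°; with |TF| = 10.7, F = (-1.48, -37.9). Then |NF| = |F − N| = 17.6.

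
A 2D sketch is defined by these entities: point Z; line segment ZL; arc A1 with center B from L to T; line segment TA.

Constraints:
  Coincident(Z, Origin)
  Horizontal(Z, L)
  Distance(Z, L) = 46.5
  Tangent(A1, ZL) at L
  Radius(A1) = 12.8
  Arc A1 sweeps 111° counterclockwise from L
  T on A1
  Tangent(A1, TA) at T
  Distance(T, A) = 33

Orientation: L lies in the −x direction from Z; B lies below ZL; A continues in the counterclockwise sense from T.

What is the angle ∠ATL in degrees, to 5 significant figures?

124.50°

On A1, L sits at bearing 90° from B; a 111° counterclockwise sweep puts T at bearing 201°, so T = B + 12.8·(cos 201°, sin 201°) = (-58.450, -17.387). Tangency of A1 to TA means the radius BT is perpendicular to TA, so TA runs along (−sin 201°, cos 201°); with |TA| = 33.0, A = (-46.624, -48.195). Then cos ∠ATL = TA·TL / (|TA||TL|), giving 124.50°.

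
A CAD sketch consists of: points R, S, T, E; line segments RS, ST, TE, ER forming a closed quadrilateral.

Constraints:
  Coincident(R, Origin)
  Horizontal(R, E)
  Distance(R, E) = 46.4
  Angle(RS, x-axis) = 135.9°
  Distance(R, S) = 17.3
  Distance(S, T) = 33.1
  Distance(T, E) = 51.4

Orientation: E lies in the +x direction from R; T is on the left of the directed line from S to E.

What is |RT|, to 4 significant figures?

37.70

R is at the origin; RE is horizontal with |RE| = 46.4 and E in +x, so E = (46.4, 0). RS runs at 135.9° with |RS| = 17.3, so S = (-12.42, 12.04). T is determined by |ST| = 33.1 and |TE| = 51.4 together: it lies at the intersection of circle(S, 33.1) and circle(E, 51.4). With |SE| = 60.04, the foot of the radical line on SE is 17.14 from S and the perpendicular offset is √(33.1² − 17.14²) = 28.31. Taking the left-of-SE solution: T = (10.05, 36.34).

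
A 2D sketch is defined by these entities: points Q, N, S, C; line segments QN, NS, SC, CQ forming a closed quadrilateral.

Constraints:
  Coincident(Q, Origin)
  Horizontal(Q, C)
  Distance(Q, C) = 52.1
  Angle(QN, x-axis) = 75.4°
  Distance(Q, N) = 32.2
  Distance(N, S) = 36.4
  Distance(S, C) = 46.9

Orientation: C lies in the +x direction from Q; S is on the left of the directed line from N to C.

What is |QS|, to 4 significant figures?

61.72

Checks: |NS| = 36.40 ✓; |SC| = 46.90 ✓.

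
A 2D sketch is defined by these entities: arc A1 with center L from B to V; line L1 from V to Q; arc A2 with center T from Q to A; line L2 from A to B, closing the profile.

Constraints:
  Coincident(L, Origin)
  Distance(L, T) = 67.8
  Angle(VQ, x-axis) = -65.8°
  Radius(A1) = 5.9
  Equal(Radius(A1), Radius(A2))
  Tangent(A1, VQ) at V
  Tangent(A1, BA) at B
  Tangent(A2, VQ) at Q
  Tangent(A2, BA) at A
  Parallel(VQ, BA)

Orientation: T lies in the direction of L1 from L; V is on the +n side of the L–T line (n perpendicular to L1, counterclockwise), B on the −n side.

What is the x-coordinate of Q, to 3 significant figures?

33.2

The slot axis is L1's direction at -65.8°, so u = (cos -65.8°, sin -65.8°) = (0.410, -0.912) and n = (−sin -65.8°, cos -65.8°) = (0.912, 0.410). L is at the origin and T lies 67.8 along u from L, so T = 67.8·u = (27.8, -61.8). Tangency of A1 to both parallel lines with radius 5.9 puts V and B at L ± 5.9·n: V = (5.38, 2.42), B = (-5.38, -2.42). Equal radii place Q and A the same way about T: Q = T + 5.9·n = (33.2, -59.4), A = T − 5.9·n = (22.4, -64.3). So Q.x = 33.2.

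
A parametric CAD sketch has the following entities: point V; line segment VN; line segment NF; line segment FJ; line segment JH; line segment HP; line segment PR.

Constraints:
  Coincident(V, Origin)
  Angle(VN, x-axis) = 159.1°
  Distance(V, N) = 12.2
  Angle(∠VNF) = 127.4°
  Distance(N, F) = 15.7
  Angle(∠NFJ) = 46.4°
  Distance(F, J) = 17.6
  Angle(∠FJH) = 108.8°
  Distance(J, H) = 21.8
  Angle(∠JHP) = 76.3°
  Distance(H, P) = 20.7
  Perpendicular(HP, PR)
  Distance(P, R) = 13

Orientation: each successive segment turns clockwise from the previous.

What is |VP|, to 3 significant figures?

22.7

∠FJH = 108.8° gives JH at -98.3° from the x-axis; with |JH| = 21.8, H = (-3.34, -10.2). ∠JHP = 76.3° gives HP at 158° from the x-axis; with |HP| = 20.7, P = (-22.5, -2.43). Then |VP| = |P − V| = 22.7.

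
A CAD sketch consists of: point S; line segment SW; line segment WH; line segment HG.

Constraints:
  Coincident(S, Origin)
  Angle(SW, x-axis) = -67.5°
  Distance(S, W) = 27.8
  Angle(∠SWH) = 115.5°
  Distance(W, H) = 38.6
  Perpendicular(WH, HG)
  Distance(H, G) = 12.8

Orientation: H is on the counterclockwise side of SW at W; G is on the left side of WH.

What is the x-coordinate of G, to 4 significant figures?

49.86

∠SWH = 115.5°, so WH runs at -67.5° + (180° − 115.5°) = -3.000° from the x-axis; with |WH| = 38.6, H = W + 38.6·(cos -3.000°, sin -3.000°) = (49.19, -27.70). WH is perpendicular to HG; with |HG| = 12.8 on the left of WH, G = H + 12.8·(0.05234, 0.9986) = (49.86, -14.92). So G.x = 49.86.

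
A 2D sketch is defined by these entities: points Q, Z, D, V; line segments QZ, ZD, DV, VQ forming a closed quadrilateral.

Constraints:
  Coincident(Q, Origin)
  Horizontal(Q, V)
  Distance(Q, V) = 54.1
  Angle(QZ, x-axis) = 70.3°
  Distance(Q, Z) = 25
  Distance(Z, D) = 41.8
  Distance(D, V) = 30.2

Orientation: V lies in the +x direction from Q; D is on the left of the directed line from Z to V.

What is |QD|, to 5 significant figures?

58.029

Q is at the origin; Q and V share the same y with |QV| = 54.1 and V in +x, so V = (54.1, 0). QZ runs at 70.3° with |QZ| = 25.0, so Z = (8.4274, 23.537). D is determined by |ZD| = 41.8 and |DV| = 30.2 together: it lies at the intersection of circle(Z, 41.8) and circle(V, 30.2). With |ZV| = 51.381, the foot of the radical line on ZV is 33.818 from Z and the perpendicular offset is √(41.8² − 33.818²) = 24.568. Taking the left-of-ZV solution: D = (49.743, 29.884).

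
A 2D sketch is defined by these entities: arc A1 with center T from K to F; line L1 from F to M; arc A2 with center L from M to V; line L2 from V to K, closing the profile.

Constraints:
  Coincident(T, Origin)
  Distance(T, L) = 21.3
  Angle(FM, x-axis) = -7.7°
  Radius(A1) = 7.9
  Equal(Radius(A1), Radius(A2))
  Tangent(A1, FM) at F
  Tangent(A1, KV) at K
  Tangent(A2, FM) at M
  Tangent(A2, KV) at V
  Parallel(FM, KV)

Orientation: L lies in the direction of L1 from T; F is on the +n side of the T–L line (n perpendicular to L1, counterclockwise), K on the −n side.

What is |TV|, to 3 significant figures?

22.7

The slot axis is L1's direction at -7.7°, so u = (cos -7.7°, sin -7.7°) = (0.991, -0.134) and n = (−sin -7.7°, cos -7.7°) = (0.134, 0.991). T is at the origin and L lies 21.3 along u from T, so L = 21.3·u = (21.1, -2.85). Tangency of A1 to both parallel lines with radius 7.9 puts F and K at T ± 7.9·n: F = (1.06, 7.83), K = (-1.06, -7.83). Equal radii place M and V the same way about L: M = L + 7.9·n = (22.2, 4.97), V = L − 7.9·n = (20.0, -10.7). Then |TV| = |V − T| = 22.7.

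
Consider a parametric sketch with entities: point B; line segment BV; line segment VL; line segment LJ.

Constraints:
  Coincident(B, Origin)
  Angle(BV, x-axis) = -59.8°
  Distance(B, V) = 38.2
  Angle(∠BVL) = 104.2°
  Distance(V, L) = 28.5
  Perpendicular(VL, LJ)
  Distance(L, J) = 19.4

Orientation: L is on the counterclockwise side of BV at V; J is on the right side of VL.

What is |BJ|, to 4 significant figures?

67.96

B is at the origin; BV runs at -59.8° with length 38.2, so V = 38.2·(cos -59.8°, sin -59.8°) = (19.22, -33.02). ∠BVL = 104.2°, so VL runs at -59.8° + (180° − 104.2°) = 16.00° from the x-axis; with |VL| = 28.5, L = V + 28.5·(cos 16.00°, sin 16.00°) = (46.61, -25.16). VL is perpendicular to LJ; with |LJ| = 19.4 on the right of VL, J = L + 19.4·(0.2756, -0.9613) = (51.96, -43.81). Then |BJ| = |J − B| = 67.96.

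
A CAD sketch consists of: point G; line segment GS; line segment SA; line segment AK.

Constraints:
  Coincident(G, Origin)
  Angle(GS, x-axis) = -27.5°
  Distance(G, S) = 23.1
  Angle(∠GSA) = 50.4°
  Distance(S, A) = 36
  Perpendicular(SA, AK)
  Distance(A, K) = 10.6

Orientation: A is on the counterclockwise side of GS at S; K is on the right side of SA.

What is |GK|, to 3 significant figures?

35.5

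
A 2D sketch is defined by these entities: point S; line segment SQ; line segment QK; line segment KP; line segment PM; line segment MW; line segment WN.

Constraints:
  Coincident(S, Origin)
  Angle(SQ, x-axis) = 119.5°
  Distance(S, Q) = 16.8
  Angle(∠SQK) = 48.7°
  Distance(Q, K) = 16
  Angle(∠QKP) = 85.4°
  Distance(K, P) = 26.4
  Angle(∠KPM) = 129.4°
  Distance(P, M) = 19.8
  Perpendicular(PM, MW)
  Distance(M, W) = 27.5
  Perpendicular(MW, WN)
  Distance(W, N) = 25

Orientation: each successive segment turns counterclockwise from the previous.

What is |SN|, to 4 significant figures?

14.66

S is at the origin; SQ runs at 119.5° with length 16.8, so Q = (-8.273, 14.62). ∠SQK = 48.7° gives QK at -109.2° from the x-axis; with |QK| = 16.0, K = (-13.53, -0.4880). ∠QKP = 85.4° gives KP at -14.60° from the x-axis; with |KP| = 26.4, P = (12.01, -7.143). ∠KPM = 129.4° gives PM at 36.00° from the x-axis; with |PM| = 19.8, M = (28.03, 4.495). PM ⟂ MW, so MW runs at 126.0°; with |MW| = 27.5, W = (11.87, 26.74). MW is perpendicular to WN, so WN runs at -144.0°; with |WN| = 25.0, N = (-8.358, 12.05). Then |SN| = |N − S| = 14.66.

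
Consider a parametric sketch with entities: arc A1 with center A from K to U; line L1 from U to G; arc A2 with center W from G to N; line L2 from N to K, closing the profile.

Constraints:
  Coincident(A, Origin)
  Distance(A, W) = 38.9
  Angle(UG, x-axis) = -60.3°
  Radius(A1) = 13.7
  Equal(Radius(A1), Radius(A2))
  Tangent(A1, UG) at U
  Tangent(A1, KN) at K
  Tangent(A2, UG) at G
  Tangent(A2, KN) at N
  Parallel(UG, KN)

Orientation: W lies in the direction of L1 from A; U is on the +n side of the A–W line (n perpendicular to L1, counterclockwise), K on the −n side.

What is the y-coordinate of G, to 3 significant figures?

-27.0

Tangency of A1 to both parallel lines with radius 13.7 puts U and K at A ± 13.7·n: U = (11.9, 6.79), K = (-11.9, -6.79). Equal radii place G and N the same way about W: G = W + 13.7·n = (31.2, -27.0), N = W − 13.7·n = (7.37, -40.6). So G.y = -27.0.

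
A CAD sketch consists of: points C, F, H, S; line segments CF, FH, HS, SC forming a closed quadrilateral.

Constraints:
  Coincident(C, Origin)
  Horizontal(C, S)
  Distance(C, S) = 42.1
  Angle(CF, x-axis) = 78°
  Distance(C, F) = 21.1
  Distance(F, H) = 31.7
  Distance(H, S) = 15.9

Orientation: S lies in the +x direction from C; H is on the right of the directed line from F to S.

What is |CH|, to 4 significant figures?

26.45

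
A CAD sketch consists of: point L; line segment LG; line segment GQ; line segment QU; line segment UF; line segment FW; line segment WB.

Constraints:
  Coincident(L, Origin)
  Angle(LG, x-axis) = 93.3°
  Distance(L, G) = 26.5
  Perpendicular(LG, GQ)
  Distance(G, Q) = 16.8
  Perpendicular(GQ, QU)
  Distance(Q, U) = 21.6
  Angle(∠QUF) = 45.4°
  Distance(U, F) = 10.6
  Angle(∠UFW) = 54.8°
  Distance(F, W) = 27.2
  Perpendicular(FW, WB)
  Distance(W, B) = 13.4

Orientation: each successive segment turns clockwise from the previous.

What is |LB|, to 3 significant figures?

38.6

L is at the origin; LG runs at 93.3° with length 26.5, so G = (-1.53, 26.5). The perpendicularity gives GQ at right angles to LG, so GQ runs at 3.30°; with |GQ| = 16.8, Q = (15.2, 27.4). GQ ⟂ QU, so QU runs at -86.7°; with |QU| = 21.6, U = (16.5, 5.86). ∠QUF = 45.4° gives UF at 139° from the x-axis; with |UF| = 10.6, F = (8.53, 12.9). ∠UFW = 54.8° gives FW at 13.5° from the x-axis; with |FW| = 27.2, W = (35.0, 19.2). FW ⟂ WB, so WB runs at -76.5°; with |WB| = 13.4, B = (38.1, 6.17). Then |LB| = |B − L| = 38.6.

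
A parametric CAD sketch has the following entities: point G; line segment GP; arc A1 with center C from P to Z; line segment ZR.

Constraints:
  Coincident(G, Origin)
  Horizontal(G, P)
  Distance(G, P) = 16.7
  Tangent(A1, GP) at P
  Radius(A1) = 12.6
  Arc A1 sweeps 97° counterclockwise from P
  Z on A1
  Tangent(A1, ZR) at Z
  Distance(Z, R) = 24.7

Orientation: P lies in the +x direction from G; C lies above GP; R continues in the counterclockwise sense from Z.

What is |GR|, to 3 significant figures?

46.7

G is at the origin; G and P share the same y with |GP| = 16.7 and P on the +x side, so P = (16.7, 0.00). The tangent condition forces CP to be normal to GP, so C = P + (0, 12.6) = (16.7, 12.6). On A1, P sits at bearing -90° from C; a 97° counterclockwise sweep puts Z at bearing 7°, so Z = C + 12.6·(cos 7°, sin 7°) = (29.2, 14.1). A1 meets ZR tangentially, so CZ is at right angles to ZR, so ZR runs along (−sin 7°, cos 7°); with |ZR| = 24.7, R = (26.2, 38.7). Then |GR| = |R − G| = 46.7.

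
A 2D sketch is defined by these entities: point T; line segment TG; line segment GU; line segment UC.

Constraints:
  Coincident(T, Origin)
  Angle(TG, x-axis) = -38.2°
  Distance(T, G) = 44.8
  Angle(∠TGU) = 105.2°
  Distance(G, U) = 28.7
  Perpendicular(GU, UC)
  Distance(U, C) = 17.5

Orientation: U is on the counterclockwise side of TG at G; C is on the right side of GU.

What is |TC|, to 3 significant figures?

73.0

T is at the origin; TG runs at -38.2° with length 44.8, so G = 44.8·(cos -38.2°, sin -38.2°) = (35.2, -27.7). ∠TGU = 105.2°, so GU runs at -38.2° + (180° − 105.2°) = 36.6° from the x-axis; with |GU| = 28.7, U = G + 28.7·(cos 36.6°, sin 36.6°) = (58.2, -10.6). The perpendicularity gives UC at right angles to GU; with |UC| = 17.5 on the right of GU, C = U + 17.5·(0.596, -0.803) = (68.7, -24.6). Then |TC| = |C − T| = 73.0.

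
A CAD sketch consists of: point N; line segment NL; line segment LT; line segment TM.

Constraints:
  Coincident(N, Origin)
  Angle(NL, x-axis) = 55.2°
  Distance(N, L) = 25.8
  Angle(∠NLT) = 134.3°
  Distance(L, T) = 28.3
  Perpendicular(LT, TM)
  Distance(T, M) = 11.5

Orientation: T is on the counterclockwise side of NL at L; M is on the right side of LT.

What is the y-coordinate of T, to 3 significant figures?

49.0

N is at the origin; NL runs at 55.2° with length 25.8, so L = 25.8·(cos 55.2°, sin 55.2°) = (14.7, 21.2). ∠NLT = 134.3°, so LT runs at 55.2° + (180° − 134.3°) = 101° from the x-axis; with |LT| = 28.3, T = L + 28.3·(cos 101°, sin 101°) = (9.37, 49.0). So T.y = 49.0.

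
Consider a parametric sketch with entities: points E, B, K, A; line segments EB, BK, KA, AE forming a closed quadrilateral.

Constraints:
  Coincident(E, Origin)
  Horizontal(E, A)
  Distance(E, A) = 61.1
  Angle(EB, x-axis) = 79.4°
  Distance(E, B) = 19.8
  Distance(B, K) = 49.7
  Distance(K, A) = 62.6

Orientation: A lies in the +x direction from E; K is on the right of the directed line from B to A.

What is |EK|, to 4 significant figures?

30.81

E is at the origin; EA is horizontal with |EA| = 61.1 and A in +x, so A = (61.1, 0). EB runs at 79.4° with |EB| = 19.8, so B = (3.642, 19.46). K is determined by |BK| = 49.7 and |KA| = 62.6 together: it lies at the intersection of circle(B, 49.7) and circle(A, 62.6). With |BA| = 60.66, the foot of the radical line on BA is 18.39 from B and the perpendicular offset is √(49.7² − 18.39²) = 46.17. Taking the right-of-BA solution: K = (6.250, -30.17).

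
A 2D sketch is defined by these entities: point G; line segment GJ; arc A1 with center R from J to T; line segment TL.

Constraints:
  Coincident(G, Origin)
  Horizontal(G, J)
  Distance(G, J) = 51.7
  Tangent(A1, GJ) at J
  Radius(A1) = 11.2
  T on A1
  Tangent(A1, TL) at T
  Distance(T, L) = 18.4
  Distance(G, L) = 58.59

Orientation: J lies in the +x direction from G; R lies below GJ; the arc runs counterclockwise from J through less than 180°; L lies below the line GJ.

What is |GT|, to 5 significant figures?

44.278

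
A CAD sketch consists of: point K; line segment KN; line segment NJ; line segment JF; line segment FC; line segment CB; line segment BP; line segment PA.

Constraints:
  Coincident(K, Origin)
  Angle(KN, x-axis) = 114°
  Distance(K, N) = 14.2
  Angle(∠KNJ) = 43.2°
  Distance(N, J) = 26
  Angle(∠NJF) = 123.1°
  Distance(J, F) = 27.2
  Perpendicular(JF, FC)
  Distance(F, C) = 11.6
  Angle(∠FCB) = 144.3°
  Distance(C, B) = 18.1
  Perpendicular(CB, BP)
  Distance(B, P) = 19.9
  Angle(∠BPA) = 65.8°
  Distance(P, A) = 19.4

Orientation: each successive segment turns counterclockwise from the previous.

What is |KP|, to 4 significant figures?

3.834

K is at the origin; KN runs at 114.0° with length 14.2, so N = (-5.776, 12.97). ∠KNJ = 43.2° gives NJ at -109.2° from the x-axis; with |NJ| = 26.0, J = (-14.33, -11.58). ∠NJF = 123.1° gives JF at -52.30° from the x-axis; with |JF| = 27.2, F = (2.307, -33.10). JF is perpendicular to FC, so FC runs at 37.70°; with |FC| = 11.6, C = (11.49, -26.01). ∠FCB = 144.3° gives CB at 73.40° from the x-axis; with |CB| = 18.1, B = (16.66, -8.663). The perpendicularity gives BP at right angles to CB, so BP runs at 163.4°; with |BP| = 19.9, P = (-2.414, -2.978). Then |KP| = |P − K| = 3.834.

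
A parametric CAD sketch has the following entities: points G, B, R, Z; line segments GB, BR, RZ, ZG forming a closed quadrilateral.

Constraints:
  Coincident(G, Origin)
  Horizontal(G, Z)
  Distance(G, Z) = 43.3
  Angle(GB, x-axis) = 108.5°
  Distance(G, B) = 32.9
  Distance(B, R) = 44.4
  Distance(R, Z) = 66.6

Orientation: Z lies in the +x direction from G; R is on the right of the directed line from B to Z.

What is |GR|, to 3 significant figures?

25.1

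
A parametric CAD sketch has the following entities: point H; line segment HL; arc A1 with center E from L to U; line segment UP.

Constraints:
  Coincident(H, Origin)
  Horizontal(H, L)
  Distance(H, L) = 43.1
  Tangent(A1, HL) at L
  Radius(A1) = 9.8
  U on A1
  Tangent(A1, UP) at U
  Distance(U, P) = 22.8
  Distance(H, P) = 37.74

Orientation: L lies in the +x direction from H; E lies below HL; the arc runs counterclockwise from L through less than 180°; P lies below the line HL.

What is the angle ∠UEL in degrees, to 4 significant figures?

68.98°

Checks: |EU| = 9.800 ✓; ∠(EU, UP) = 90.00° ✓; |UP| = 22.80 ✓; |HP| = 37.74 ✓.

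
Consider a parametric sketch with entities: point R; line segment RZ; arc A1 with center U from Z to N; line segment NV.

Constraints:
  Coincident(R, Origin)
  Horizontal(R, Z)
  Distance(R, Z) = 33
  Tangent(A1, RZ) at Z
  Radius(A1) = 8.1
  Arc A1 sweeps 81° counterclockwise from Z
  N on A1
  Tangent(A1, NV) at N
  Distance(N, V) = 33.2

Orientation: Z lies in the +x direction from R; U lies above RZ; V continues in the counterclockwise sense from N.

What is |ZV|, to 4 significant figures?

41.76

On A1, Z sits at bearing -90° from U; an 81° counterclockwise sweep puts N at bearing -9°, so N = U + 8.1·(cos -9°, sin -9°) = (41.00, 6.833). A1 meets NV tangentially, so UN is at right angles to NV, so NV runs along (−sin -9°, cos -9°); with |NV| = 33.2, V = (46.19, 39.62). Then |ZV| = |V − Z| = 41.76.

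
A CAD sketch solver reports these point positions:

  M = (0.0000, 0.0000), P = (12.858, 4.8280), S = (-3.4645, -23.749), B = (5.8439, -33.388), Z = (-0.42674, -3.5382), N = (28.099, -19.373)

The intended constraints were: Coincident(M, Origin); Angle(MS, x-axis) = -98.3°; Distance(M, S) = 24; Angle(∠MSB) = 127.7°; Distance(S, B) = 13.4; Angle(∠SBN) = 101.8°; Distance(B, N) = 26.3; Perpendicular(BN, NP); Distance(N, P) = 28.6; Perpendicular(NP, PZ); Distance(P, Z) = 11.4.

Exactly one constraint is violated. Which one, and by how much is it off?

Distance(P, Z) = 11.4 — off by 4.30.

M = (0.00, 0.00) ✓; MS at -98.30° ✓; |MS| = 24.00 ✓; ∠MSB = 127.7° ✓; |SB| = 13.40 ✓; ∠SBN = 101.8° ✓; |BN| = 26.30 ✓; ∠(BN, NP) = 90.00° ✓; |NP| = 28.60 ✓; ∠(NP, PZ) = 90.00° ✓; |PZ| = 15.70 ✗.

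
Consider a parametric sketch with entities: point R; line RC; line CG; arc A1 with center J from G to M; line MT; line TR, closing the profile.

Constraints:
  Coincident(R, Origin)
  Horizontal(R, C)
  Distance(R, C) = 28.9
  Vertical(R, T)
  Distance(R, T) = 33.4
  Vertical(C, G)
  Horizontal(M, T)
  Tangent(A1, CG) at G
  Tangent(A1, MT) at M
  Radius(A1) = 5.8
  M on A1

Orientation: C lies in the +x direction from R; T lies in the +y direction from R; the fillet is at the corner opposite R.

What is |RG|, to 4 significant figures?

39.96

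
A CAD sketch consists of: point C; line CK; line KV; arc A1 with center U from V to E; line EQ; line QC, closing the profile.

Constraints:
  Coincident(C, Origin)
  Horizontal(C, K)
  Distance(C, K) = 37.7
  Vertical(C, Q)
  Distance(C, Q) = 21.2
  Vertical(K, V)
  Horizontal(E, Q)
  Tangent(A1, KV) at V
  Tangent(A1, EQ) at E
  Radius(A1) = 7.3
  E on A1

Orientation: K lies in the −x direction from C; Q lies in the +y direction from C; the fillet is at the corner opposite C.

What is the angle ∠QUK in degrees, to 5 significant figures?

131.21°

C and Q share the same x with |CQ| = 21.2 and Q on the +y side, so Q = (0.0000, 21.200). The virtual corner opposite C is at (-37.700, 21.200). Since A1 is tangent to KV there, UV ⟂ KV and A1 meets EQ tangentially, so UE is at right angles to EQ, with radius 7.3, so the center U sits 7.3 in from both sides at U = (-30.400, 13.900). Then cos ∠QUK = UQ·UK / (|UQ||UK|), giving 131.21°.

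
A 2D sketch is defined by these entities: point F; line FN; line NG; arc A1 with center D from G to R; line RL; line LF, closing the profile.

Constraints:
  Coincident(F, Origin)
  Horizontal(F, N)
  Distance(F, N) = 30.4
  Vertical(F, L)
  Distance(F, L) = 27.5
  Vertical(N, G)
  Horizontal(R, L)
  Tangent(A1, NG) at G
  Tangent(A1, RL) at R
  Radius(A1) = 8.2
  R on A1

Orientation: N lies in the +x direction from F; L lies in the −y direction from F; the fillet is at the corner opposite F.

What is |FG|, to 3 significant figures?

36.0

The virtual corner opposite F is at (30.4, -27.5). Since A1 is tangent to NG there, DG ⟂ NG and tangency of A1 to RL means the radius DR is perpendicular to RL, with radius 8.2, so the center D sits 8.2 in from both sides at D = (22.2, -19.3). That places the tangent points at G = (30.4, -19.3) on NG and R = (22.2, -27.5) on RL. Then |FG| = |G − F| = 36.0.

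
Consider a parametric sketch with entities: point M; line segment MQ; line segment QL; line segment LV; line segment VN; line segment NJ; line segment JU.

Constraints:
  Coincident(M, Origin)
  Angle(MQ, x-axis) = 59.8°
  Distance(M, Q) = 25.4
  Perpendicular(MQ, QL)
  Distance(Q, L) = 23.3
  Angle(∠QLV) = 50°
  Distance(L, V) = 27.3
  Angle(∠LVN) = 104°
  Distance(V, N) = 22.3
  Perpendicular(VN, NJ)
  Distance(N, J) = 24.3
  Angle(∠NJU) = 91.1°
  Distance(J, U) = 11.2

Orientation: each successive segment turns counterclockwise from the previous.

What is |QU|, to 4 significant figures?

8.852

M is at the origin; MQ runs at 59.8° with length 25.4, so Q = (12.78, 21.95). MQ is perpendicular to QL, so QL runs at 149.8°; with |QL| = 23.3, L = (-7.361, 33.67). ∠QLV = 50.0° gives LV at -80.20° from the x-axis; with |LV| = 27.3, V = (-2.714, 6.771). ∠LVN = 104.0° gives VN at -4.200° from the x-axis; with |VN| = 22.3, N = (19.53, 5.138). The perpendicularity gives NJ at right angles to VN, so NJ runs at 85.80°; with |NJ| = 24.3, J = (21.31, 29.37). ∠NJU = 91.1° gives JU at 174.7° from the x-axis; with |JU| = 11.2, U = (10.15, 30.41). Then |QU| = |U − Q| = 8.852.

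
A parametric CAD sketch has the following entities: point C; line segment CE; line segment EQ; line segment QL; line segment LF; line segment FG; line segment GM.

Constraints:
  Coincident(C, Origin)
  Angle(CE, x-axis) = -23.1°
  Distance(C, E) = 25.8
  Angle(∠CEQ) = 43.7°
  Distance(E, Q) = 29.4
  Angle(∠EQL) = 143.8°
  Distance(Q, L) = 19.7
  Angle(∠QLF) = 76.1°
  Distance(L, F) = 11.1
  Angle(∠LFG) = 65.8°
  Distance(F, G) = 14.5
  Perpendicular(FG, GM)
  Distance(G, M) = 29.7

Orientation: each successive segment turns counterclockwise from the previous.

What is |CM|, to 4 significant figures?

47.70

∠LFG = 65.8° gives FG at 7.500° from the x-axis; with |FG| = 14.5, G = (6.379, 18.19). FG is perpendicular to GM, so GM runs at 97.50°; with |GM| = 29.7, M = (2.503, 47.64). Then |CM| = |M − C| = 47.70.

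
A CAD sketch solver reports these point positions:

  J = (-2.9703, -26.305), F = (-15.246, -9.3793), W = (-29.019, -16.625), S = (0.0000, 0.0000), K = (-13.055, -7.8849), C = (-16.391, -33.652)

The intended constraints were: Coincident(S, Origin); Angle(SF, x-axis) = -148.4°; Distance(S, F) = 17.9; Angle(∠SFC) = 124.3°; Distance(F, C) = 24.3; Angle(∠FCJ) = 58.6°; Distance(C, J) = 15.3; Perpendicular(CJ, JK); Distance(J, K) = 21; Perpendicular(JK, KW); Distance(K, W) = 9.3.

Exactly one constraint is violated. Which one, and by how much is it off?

Distance(K, W) = 9.3 — off by 8.90.

S = (0.00, 0.00) ✓; SF at -148.4° ✓; |SF| = 17.90 ✓; ∠SFC = 124.3° ✓; |FC| = 24.30 ✓; ∠FCJ = 58.60° ✓; |CJ| = 15.30 ✓; ∠(CJ, JK) = 90.00° ✓; |JK| = 21.00 ✓; ∠(JK, KW) = 90.00° ✓; |KW| = 18.20 ✗.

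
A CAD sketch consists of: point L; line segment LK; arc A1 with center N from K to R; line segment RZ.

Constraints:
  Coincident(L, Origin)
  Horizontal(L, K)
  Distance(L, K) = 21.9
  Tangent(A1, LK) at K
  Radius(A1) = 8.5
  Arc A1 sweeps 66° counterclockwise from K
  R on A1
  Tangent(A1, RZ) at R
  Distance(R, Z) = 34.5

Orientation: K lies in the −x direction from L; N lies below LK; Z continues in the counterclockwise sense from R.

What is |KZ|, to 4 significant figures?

42.56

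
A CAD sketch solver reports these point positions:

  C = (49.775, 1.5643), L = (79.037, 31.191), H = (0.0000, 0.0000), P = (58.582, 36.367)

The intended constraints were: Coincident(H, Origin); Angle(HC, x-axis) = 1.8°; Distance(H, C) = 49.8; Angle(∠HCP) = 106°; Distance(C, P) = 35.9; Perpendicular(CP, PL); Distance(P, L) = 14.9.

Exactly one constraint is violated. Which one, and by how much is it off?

Distance(P, L) = 14.9 — off by 6.20.

H = (0.00, 0.00) ✓; HC at 1.800° ✓; |HC| = 49.80 ✓; ∠HCP = 106.0° ✓; |CP| = 35.90 ✓; ∠(CP, PL) = 90.00° ✓; |PL| = 21.10 ✗.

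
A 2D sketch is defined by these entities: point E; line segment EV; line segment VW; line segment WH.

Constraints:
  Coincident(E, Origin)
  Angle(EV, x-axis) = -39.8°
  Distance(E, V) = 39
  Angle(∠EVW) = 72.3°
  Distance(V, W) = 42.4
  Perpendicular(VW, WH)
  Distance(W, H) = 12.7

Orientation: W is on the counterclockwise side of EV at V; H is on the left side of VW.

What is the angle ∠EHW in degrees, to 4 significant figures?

128.7°

E is at the origin; EV runs at -39.8° with length 39.0, so V = 39.0·(cos -39.8°, sin -39.8°) = (29.96, -24.96). ∠EVW = 72.3°, so VW runs at -39.8° + (180° − 72.3°) = 67.90° from the x-axis; with |VW| = 42.4, W = V + 42.4·(cos 67.90°, sin 67.90°) = (45.91, 14.32). The perpendicularity gives WH at right angles to VW; with |WH| = 12.7 on the left of VW, H = W + 12.7·(-0.9265, 0.3762) = (34.15, 19.10). Then cos ∠EHW = HE·HW / (|HE||HW|), giving 128.7°.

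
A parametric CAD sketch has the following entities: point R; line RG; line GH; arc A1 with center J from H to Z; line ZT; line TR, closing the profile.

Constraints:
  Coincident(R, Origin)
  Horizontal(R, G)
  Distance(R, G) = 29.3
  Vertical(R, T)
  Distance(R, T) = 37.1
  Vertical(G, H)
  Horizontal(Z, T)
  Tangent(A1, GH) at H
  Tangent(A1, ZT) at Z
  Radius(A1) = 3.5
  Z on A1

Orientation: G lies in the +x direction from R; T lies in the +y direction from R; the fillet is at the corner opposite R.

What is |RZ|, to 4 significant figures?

45.19

R is at the origin; R and G share the same y with |RG| = 29.3 and G on the +x side, so G = (29.30, 0.000). R and T share the same x with |RT| = 37.1 and T on the +y side, so T = (0.000, 37.10). The virtual corner opposite R is at (29.30, 37.10). The tangent condition forces JH to be normal to GH and the tangent condition forces JZ to be normal to ZT, with radius 3.5, so the center J sits 3.5 in from both sides at J = (25.80, 33.60). That places the tangent points at H = (29.30, 33.60) on GH and Z = (25.80, 37.10) on ZT. Then |RZ| = |Z − R| = 45.19.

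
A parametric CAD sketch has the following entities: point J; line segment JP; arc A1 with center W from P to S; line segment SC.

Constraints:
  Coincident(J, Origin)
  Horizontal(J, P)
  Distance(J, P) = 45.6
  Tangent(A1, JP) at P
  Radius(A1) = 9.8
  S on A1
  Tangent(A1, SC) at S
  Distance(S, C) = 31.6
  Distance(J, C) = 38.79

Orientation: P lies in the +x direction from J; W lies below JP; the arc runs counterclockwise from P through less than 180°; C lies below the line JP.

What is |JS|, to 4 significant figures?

37.42

Checks: J = (0.00, 0.00) ✓; |WS| = 9.800 ✓; ∠(WS, SC) = 90.00° ✓; |SC| = 31.60 ✓; |JC| = 38.79 ✓.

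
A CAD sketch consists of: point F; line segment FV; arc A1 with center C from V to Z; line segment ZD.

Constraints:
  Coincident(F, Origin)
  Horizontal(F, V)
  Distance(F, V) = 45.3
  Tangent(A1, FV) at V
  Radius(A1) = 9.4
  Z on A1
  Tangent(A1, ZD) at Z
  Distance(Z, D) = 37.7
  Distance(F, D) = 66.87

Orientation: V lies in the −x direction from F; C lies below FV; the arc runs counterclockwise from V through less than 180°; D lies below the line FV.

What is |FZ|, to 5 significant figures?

55.664

Checks: |FV| = 45.30 ✓; |CZ| = 9.400 ✓; ∠(CZ, ZD) = 90.00° ✓; |ZD| = 37.70 ✓; |FD| = 66.87 ✓.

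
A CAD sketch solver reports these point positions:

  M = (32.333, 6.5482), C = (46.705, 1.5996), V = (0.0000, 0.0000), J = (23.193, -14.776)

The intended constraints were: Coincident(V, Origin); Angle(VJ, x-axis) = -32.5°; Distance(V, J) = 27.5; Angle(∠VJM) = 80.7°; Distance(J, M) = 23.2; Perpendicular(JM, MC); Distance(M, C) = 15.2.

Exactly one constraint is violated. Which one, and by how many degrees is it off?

Perpendicular(JM, MC) — off by 4.20°.

V = (0.00, 0.00) ✓; VJ at -32.50° ✓; |VJ| = 27.50 ✓; ∠VJM = 80.70° ✓; |JM| = 23.20 ✓; ∠(JM, MC) = 85.80° ✗; |MC| = 15.20 ✓.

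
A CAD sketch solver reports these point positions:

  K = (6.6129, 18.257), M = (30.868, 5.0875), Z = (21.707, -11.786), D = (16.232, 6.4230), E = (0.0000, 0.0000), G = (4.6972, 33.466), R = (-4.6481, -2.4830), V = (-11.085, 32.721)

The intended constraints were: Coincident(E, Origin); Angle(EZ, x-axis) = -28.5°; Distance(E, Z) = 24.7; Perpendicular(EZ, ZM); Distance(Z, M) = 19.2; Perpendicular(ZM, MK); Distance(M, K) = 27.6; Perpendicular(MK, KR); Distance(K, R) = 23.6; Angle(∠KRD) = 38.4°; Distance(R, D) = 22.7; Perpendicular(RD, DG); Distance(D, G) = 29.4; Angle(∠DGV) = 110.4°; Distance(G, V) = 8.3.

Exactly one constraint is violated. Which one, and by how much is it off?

Distance(G, V) = 8.3 — off by 7.50.

E = (0.00, 0.00) ✓; EZ at -28.50° ✓; |EZ| = 24.70 ✓; ∠(EZ, ZM) = 90.00° ✓; |ZM| = 19.20 ✓; ∠(ZM, MK) = 90.00° ✓; |MK| = 27.60 ✓; ∠(MK, KR) = 90.00° ✓; |KR| = 23.60 ✓; ∠KRD = 38.40° ✓; |RD| = 22.70 ✓; ∠(RD, DG) = 90.00° ✓; |DG| = 29.40 ✓; ∠DGV = 110.4° ✓; |GV| = 15.80 ✗.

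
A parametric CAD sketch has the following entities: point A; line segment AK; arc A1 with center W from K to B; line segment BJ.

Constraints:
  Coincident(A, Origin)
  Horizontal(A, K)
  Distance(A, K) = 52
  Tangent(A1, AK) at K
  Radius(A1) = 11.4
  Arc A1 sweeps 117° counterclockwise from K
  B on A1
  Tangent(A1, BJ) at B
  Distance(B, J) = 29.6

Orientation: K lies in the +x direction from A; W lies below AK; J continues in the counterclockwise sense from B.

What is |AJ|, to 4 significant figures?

70.00

A is at the origin; AK is horizontal with |AK| = 52.0 and K on the +x side, so K = (52.00, 0.000). Tangency of A1 to AK means the radius WK is perpendicular to AK, so W = K + (0, -11.4) = (52.00, -11.40). On A1, K sits at bearing 90° from W; a 117° counterclockwise sweep puts B at bearing 207°, so B = W + 11.4·(cos 207°, sin 207°) = (41.84, -16.58). Tangency of A1 to BJ means the radius WB is perpendicular to BJ, so BJ runs along (−sin 207°, cos 207°); with |BJ| = 29.6, J = (55.28, -42.95). Then |AJ| = |J − A| = 70.00.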